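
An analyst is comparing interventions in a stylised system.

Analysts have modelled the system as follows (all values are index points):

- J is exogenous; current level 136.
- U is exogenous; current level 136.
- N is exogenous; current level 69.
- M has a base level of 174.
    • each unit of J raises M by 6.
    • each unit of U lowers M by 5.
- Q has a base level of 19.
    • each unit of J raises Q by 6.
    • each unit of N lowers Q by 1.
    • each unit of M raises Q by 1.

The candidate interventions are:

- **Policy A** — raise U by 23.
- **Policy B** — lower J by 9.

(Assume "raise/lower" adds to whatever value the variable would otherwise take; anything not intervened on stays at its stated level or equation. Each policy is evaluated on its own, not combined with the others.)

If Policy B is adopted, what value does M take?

Policy B (J − 9):
  J = 136 − 9 = 127
  U = 136
  M = 174 + 6·127 − 5·136 = 256

256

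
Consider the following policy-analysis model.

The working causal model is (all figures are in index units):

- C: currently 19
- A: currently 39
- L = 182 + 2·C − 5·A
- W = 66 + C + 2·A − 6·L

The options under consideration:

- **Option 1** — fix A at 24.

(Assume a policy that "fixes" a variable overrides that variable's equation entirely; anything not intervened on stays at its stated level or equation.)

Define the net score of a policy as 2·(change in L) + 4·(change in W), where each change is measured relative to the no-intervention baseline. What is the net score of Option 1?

Baseline:
  C = 19
  A = 39
  L = 182 + 2·19 − 5·39 = 25
  W = 66 + 19 + 2·39 − 6·25 = 13
Option 1 (A := 24):
  C = 19
  A = 24
  L = 182 + 2·19 − 5·24 = 100
  W = 66 + 19 + 2·24 − 6·100 = -467
ΔL = 100 − 25 = 75; ΔW = -467 − 13 = -480
Score = 2·75 + 4·(-480) = -1770

-1770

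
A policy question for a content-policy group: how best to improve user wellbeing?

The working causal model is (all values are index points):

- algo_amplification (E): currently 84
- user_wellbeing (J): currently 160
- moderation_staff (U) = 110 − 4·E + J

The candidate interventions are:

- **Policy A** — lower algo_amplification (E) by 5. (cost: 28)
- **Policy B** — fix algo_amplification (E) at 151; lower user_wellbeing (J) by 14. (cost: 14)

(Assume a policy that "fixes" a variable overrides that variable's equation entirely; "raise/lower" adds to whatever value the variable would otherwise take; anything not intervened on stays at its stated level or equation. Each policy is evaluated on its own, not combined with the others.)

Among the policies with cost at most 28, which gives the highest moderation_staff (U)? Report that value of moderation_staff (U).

Policy A (E − 5):
  E = 84 − 5 = 79
  J = 160
  U = 110 − 4·79 + 160 = -46
Policy B (E := 151, J − 14):
  E = 151
  J = 160 − 14 = 146
  U = 110 − 4·151 + 146 = -348
Comparing — Policy A: U=-46, Policy B: U=-348. Highest is -46 (Policy A).

-46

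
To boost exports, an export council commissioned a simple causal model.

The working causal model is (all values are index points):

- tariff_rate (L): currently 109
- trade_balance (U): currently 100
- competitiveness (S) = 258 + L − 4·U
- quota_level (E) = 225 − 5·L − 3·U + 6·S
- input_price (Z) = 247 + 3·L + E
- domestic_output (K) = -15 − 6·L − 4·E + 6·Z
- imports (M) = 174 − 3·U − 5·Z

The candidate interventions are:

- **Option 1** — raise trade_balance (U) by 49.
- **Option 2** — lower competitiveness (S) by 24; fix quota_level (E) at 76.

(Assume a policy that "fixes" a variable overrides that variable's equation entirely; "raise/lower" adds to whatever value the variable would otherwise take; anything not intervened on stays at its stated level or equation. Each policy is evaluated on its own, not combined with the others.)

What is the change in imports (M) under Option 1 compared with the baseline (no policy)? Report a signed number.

Baseline:
  L = 109
  U = 100
  S = 258 + 109 − 4·100 = -33
  E = 225 − 5·109 − 3·100 + 6·(-33) = -818
  Z = 247 + 3·109 + (-818) = -244
  M = 174 − 3·100 − 5·(-244) = 1094
Option 1 (U + 49):
  L = 109
  U = 100 + 49 = 149
  S = 258 + 109 − 4·149 = -229
  E = 225 − 5·109 − 3·149 + 6·(-229) = -2141
  Z = 247 + 3·109 + (-2141) = -1567
  M = 174 − 3·149 − 5·(-1567) = 7562
Change in M: 7562 − 1094 = 6468

6468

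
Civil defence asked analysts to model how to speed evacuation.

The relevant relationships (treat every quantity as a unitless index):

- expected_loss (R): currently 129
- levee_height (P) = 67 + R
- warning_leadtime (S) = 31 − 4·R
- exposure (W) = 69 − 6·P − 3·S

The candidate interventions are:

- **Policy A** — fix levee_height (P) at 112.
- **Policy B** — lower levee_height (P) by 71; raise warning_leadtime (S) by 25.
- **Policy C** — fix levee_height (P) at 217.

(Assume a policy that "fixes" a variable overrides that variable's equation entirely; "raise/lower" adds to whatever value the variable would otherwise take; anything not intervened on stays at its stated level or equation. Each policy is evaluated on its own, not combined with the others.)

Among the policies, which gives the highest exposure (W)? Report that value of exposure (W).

852

Policy A (P := 112):
  R = 129
  P = 112
  S = 31 − 4·129 = -485
  W = 69 − 6·112 − 3·(-485) = 852
Policy B (P − 71, S + 25):
  R = 129
  P = 67 + 129 (−71 from intervention) = 125
  S = 31 − 4·129 (+25 from intervention) = -460
  W = 69 − 6·125 − 3·(-460) = 699
Policy C (P := 217):
  R = 129
  P = 217
  S = 31 − 4·129 = -485
  W = 69 − 6·217 − 3·(-485) = 222
Comparing — Policy A: W=852, Policy B: W=699, Policy C: W=222. Highest is 852 (Policy A).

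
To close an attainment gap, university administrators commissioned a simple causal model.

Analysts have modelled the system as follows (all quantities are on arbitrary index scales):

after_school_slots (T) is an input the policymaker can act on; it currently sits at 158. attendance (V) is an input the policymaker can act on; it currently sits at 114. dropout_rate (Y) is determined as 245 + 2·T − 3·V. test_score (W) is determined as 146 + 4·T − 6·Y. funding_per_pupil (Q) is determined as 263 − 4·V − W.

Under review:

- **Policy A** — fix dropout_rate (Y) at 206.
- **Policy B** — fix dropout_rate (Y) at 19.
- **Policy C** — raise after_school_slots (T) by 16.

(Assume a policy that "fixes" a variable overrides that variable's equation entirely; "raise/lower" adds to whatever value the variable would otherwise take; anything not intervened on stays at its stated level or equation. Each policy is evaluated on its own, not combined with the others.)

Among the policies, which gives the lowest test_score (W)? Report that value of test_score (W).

-664

Policy A (Y := 206):
  T = 158
  V = 114
  Y = 206
  W = 146 + 4·158 − 6·206 = -458
Policy B (Y := 19):
  T = 158
  V = 114
  Y = 19
  W = 146 + 4·158 − 6·19 = 664
Policy C (T + 16):
  T = 158 + 16 = 174
  V = 114
  Y = 245 + 2·174 − 3·114 = 251
  W = 146 + 4·174 − 6·251 = -664
Comparing — Policy A: W=-458, Policy B: W=664, Policy C: W=-664. Lowest is -664 (Policy C).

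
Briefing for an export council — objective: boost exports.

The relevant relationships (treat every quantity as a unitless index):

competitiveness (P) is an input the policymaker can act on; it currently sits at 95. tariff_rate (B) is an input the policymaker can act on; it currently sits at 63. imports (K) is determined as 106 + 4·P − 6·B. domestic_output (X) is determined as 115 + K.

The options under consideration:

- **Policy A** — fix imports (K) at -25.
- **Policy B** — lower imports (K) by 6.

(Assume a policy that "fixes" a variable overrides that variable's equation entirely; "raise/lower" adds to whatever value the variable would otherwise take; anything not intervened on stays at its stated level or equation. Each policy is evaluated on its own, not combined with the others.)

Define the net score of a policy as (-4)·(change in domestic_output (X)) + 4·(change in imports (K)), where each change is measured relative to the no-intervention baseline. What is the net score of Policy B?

Baseline:
  P = 95
  B = 63
  K = 106 + 4·95 − 6·63 = 108
  X = 115 + 108 = 223
Policy B (K − 6):
  P = 95
  B = 63
  K = 106 + 4·95 − 6·63 (−6 from intervention) = 102
  X = 115 + 102 = 217
ΔX = 217 − 223 = -6; ΔK = 102 − 108 = -6
Score = (-4)·(-6) + 4·(-6) = 0

0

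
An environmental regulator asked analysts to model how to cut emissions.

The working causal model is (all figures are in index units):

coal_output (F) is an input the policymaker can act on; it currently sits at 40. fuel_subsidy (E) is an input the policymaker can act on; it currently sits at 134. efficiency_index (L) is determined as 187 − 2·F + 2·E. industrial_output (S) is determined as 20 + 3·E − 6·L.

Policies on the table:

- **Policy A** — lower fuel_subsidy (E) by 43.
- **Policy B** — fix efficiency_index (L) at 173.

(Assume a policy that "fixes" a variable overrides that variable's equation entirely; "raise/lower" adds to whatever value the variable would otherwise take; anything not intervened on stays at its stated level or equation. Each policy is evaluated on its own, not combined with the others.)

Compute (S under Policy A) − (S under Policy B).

Policy A (E − 43):
  F = 40
  E = 134 − 43 = 91
  L = 187 − 2·40 + 2·91 = 289
  S = 20 + 3·91 − 6·289 = -1441
Policy B (L := 173):
  F = 40
  E = 134
  L = 173
  S = 20 + 3·134 − 6·173 = -616
S: -1441 − (-616) = -825

-825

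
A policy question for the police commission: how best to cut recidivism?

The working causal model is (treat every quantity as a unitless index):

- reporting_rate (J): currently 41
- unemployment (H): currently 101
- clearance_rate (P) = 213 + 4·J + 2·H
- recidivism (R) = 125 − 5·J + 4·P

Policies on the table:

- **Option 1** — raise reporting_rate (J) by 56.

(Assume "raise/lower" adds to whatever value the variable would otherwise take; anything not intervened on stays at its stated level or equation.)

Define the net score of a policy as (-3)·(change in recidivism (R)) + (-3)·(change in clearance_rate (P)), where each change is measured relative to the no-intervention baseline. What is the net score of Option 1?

-2520

Baseline:
  J = 41
  H = 101
  P = 213 + 4·41 + 2·101 = 579
  R = 125 − 5·41 + 4·579 = 2236
Option 1 (J + 56):
  J = 41 + 56 = 97
  H = 101
  P = 213 + 4·97 + 2·101 = 803
  R = 125 − 5·97 + 4·803 = 2852
ΔR = 2852 − 2236 = 616; ΔP = 803 − 579 = 224
Score = (-3)·616 + (-3)·224 = -2520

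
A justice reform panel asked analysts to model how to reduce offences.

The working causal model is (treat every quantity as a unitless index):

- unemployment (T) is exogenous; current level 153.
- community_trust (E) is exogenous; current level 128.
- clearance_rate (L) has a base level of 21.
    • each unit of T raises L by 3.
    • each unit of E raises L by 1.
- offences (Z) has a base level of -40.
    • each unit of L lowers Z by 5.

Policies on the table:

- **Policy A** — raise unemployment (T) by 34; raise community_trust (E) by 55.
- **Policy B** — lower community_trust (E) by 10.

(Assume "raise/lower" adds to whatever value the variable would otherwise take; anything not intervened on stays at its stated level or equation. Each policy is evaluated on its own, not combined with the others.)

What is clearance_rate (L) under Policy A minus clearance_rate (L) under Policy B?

167

Policy A (T + 34, E + 55):
  T = 153 + 34 = 187
  E = 128 + 55 = 183
  L = 21 + 3·187 + 183 = 765
Policy B (E − 10):
  T = 153
  E = 128 − 10 = 118
  L = 21 + 3·153 + 118 = 598
L: 765 − 598 = 167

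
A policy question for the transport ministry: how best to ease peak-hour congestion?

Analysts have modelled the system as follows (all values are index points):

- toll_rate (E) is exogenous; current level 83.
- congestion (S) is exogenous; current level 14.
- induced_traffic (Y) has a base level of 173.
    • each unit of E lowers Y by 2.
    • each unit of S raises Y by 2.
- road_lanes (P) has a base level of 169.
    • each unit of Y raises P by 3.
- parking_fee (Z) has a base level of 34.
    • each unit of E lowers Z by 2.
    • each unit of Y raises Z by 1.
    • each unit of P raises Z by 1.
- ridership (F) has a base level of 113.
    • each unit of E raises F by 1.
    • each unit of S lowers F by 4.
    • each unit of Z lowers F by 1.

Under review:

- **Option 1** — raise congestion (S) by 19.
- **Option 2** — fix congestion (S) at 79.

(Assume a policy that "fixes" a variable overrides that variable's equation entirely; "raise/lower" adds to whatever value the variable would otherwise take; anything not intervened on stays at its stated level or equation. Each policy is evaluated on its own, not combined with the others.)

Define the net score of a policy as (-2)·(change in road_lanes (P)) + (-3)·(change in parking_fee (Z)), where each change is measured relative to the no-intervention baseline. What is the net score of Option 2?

Baseline:
  E = 83
  S = 14
  Y = 173 − 2·83 + 2·14 = 35
  P = 169 + 3·35 = 274
  Z = 34 − 2·83 + 35 + 274 = 177
Option 2 (S := 79):
  E = 83
  S = 79
  Y = 173 − 2·83 + 2·79 = 165
  P = 169 + 3·165 = 664
  Z = 34 − 2·83 + 165 + 664 = 697
ΔP = 664 − 274 = 390; ΔZ = 697 − 177 = 520
Score = (-2)·390 + (-3)·520 = -2340

-2340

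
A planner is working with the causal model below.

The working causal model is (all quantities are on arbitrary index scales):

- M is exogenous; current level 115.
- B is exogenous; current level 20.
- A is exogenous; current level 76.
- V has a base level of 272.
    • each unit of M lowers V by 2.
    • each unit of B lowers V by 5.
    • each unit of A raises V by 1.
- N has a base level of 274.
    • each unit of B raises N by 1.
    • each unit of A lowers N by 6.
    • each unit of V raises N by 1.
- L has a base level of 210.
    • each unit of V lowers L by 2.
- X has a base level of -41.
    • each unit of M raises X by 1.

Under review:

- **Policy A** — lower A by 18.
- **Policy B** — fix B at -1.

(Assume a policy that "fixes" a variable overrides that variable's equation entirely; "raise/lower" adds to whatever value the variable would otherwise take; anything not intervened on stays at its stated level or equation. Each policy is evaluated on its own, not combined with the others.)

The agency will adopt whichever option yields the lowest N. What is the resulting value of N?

Policy A (A − 18):
  M = 115
  B = 20
  A = 76 − 18 = 58
  V = 272 − 2·115 − 5·20 + 58 = 0
  N = 274 + 20 − 6·58 + 0 = -54
Policy B (B := -1):
  M = 115
  B = -1
  A = 76
  V = 272 − 2·115 − 5·(-1) + 76 = 123
  N = 274 + (-1) − 6·76 + 123 = -60
Comparing — Policy A: N=-54, Policy B: N=-60. Lowest is -60 (Policy B).

-60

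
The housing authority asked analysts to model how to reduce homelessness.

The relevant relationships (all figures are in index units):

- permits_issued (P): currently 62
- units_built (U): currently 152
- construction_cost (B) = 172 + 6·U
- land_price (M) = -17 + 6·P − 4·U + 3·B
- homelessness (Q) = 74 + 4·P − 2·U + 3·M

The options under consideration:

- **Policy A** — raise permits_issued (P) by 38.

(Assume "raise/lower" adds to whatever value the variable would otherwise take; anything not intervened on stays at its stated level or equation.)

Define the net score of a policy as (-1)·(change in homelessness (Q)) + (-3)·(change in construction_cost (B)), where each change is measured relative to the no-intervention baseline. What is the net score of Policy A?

-836

Baseline:
  P = 62
  U = 152
  B = 172 + 6·152 = 1084
  M = -17 + 6·62 − 4·152 + 3·1084 = 2999
  Q = 74 + 4·62 − 2·152 + 3·2999 = 9015
Policy A (P + 38):
  P = 62 + 38 = 100
  U = 152
  B = 172 + 6·152 = 1084
  M = -17 + 6·100 − 4·152 + 3·1084 = 3227
  Q = 74 + 4·100 − 2·152 + 3·3227 = 9851
ΔQ = 9851 − 9015 = 836; ΔB = 1084 − 1084 = 0
Score = (-1)·836 + (-3)·0 = -836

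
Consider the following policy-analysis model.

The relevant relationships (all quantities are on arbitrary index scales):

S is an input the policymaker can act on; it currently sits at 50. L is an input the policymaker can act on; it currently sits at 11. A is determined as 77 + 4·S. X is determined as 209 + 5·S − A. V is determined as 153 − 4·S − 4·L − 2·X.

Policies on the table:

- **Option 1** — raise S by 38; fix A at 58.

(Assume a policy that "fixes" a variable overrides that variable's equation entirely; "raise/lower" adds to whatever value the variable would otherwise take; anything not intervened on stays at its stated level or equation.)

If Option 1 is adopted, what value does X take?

Option 1 (S + 38, A := 58):
  S = 50 + 38 = 88
  A = 58
  X = 209 + 5·88 − 58 = 591

591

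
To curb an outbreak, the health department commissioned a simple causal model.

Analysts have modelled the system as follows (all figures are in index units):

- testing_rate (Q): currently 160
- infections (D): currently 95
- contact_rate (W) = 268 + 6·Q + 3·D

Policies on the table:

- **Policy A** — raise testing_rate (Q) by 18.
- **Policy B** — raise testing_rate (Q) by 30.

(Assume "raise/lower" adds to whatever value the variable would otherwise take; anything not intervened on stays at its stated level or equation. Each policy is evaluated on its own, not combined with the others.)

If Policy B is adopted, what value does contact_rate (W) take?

1693

Policy B (Q + 30):
  Q = 160 + 30 = 190
  D = 95
  W = 268 + 6·190 + 3·95 = 1693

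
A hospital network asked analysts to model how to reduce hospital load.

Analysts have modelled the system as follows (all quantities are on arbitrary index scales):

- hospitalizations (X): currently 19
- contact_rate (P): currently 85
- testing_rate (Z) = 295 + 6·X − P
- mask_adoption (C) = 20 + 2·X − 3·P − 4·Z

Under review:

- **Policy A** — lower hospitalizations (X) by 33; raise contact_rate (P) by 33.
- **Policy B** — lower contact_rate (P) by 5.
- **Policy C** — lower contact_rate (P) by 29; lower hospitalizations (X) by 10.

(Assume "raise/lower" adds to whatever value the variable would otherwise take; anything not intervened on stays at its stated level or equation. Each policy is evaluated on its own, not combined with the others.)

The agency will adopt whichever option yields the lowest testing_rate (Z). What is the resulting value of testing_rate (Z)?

Policy A (X − 33, P + 33):
  X = 19 − 33 = -14
  P = 85 + 33 = 118
  Z = 295 + 6·(-14) − 118 = 93
Policy B (P − 5):
  X = 19
  P = 85 − 5 = 80
  Z = 295 + 6·19 − 80 = 329
Policy C (P − 29, X − 10):
  X = 19 − 10 = 9
  P = 85 − 29 = 56
  Z = 295 + 6·9 − 56 = 293
Comparing — Policy A: Z=93, Policy B: Z=329, Policy C: Z=293. Lowest is 93 (Policy A).

93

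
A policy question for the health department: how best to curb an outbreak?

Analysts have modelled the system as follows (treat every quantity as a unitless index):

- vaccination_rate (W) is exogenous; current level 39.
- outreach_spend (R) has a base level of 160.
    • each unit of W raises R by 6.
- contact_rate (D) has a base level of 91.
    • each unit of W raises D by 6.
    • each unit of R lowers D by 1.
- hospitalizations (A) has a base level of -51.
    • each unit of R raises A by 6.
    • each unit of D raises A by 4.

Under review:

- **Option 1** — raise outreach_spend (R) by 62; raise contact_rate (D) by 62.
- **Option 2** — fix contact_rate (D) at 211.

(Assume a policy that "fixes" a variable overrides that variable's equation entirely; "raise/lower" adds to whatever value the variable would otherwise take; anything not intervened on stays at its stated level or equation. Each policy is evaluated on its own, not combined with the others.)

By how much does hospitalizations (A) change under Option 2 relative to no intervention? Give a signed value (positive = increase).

Baseline:
  W = 39
  R = 160 + 6·39 = 394
  D = 91 + 6·39 − 394 = -69
  A = -51 + 6·394 + 4·(-69) = 2037
Option 2 (D := 211):
  W = 39
  R = 160 + 6·39 = 394
  D = 211
  A = -51 + 6·394 + 4·211 = 3157
Change in A: 3157 − 2037 = 1120

1120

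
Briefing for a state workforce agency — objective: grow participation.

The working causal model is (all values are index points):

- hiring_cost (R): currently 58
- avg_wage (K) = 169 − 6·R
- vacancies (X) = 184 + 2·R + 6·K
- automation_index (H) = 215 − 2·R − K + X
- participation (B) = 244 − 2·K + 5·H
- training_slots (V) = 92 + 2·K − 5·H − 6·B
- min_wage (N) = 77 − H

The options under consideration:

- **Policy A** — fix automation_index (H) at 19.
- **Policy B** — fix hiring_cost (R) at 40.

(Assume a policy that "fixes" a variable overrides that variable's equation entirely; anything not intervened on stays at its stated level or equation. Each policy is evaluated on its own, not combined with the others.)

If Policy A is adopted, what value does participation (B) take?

Policy A (H := 19):
  R = 58
  K = 169 − 6·58 = -179
  X = 184 + 2·58 + 6·(-179) = -774
  H = 19
  B = 244 − 2·(-179) + 5·19 = 697

697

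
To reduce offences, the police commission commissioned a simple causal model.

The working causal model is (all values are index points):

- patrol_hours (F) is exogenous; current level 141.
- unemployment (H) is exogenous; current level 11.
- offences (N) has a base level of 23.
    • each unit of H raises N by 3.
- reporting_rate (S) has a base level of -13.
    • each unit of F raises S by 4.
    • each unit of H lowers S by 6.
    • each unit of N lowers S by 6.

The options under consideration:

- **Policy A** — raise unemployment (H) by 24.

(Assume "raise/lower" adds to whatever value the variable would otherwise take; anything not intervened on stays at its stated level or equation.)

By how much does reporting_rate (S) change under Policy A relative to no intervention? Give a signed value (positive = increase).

Baseline:
  F = 141
  H = 11
  N = 23 + 3·11 = 56
  S = -13 + 4·141 − 6·11 − 6·56 = 149
Policy A (H + 24):
  F = 141
  H = 11 + 24 = 35
  N = 23 + 3·35 = 128
  S = -13 + 4·141 − 6·35 − 6·128 = -427
Change in S: -427 − 149 = -576

-576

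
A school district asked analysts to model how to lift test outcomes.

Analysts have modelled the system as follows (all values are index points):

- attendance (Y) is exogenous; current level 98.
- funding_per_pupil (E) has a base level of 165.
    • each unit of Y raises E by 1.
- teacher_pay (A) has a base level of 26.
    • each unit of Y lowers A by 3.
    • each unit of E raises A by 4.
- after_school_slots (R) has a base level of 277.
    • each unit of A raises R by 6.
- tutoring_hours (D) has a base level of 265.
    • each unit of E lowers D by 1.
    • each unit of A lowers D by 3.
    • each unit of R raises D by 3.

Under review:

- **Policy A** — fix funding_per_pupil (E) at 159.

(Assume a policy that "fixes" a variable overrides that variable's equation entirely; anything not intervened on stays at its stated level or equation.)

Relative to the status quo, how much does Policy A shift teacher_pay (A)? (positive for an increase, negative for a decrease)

Baseline:
  Y = 98
  E = 165 + 98 = 263
  A = 26 − 3·98 + 4·263 = 784
Policy A (E := 159):
  Y = 98
  E = 159
  A = 26 − 3·98 + 4·159 = 368
Change in A: 368 − 784 = -416

-416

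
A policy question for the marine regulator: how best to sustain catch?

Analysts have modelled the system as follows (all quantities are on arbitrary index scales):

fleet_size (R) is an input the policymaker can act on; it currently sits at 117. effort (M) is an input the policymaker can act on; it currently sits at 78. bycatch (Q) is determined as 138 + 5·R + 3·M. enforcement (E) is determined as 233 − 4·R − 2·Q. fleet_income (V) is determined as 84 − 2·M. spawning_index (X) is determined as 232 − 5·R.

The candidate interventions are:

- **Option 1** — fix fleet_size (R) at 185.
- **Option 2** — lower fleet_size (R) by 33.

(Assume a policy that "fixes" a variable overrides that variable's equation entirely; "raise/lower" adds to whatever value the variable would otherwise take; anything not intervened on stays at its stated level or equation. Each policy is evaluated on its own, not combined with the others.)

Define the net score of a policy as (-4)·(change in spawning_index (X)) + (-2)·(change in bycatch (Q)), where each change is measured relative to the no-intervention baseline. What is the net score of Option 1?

680

Baseline:
  R = 117
  M = 78
  Q = 138 + 5·117 + 3·78 = 957
  X = 232 − 5·117 = -353
Option 1 (R := 185):
  R = 185
  M = 78
  Q = 138 + 5·185 + 3·78 = 1297
  X = 232 − 5·185 = -693
ΔX = -693 − (-353) = -340; ΔQ = 1297 − 957 = 340
Score = (-4)·(-340) + (-2)·340 = 680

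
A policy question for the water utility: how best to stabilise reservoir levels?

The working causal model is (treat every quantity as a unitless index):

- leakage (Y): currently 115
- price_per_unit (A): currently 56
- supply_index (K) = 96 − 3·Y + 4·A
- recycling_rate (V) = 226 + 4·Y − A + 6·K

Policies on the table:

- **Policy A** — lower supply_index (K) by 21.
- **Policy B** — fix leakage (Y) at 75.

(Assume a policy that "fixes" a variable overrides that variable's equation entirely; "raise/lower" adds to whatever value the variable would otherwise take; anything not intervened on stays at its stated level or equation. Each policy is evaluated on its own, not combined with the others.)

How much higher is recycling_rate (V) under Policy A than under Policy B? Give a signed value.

-686

Policy A (K − 21):
  Y = 115
  A = 56
  K = 96 − 3·115 + 4·56 (−21 from intervention) = -46
  V = 226 + 4·115 − 56 + 6·(-46) = 354
Policy B (Y := 75):
  Y = 75
  A = 56
  K = 96 − 3·75 + 4·56 = 95
  V = 226 + 4·75 − 56 + 6·95 = 1040
V: 354 − 1040 = -686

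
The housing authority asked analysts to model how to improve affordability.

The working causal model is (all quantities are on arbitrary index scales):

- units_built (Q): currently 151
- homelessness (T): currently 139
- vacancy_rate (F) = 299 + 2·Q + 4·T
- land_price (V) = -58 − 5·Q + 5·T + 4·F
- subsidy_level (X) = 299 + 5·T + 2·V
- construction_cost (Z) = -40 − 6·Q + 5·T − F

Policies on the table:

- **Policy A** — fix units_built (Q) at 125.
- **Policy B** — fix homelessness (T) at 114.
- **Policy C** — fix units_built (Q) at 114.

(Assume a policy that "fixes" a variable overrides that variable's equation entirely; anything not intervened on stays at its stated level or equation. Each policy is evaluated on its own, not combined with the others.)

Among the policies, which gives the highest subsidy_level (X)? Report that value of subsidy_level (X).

Policy A (Q := 125):
  Q = 125
  T = 139
  F = 299 + 2·125 + 4·139 = 1105
  V = -58 − 5·125 + 5·139 + 4·1105 = 4432
  X = 299 + 5·139 + 2·4432 = 9858
Policy B (T := 114):
  Q = 151
  T = 114
  F = 299 + 2·151 + 4·114 = 1057
  V = -58 − 5·151 + 5·114 + 4·1057 = 3985
  X = 299 + 5·114 + 2·3985 = 8839
Policy C (Q := 114):
  Q = 114
  T = 139
  F = 299 + 2·114 + 4·139 = 1083
  V = -58 − 5·114 + 5·139 + 4·1083 = 4399
  X = 299 + 5·139 + 2·4399 = 9792
Comparing — Policy A: X=9858, Policy B: X=8839, Policy C: X=9792. Highest is 9858 (Policy A).

9858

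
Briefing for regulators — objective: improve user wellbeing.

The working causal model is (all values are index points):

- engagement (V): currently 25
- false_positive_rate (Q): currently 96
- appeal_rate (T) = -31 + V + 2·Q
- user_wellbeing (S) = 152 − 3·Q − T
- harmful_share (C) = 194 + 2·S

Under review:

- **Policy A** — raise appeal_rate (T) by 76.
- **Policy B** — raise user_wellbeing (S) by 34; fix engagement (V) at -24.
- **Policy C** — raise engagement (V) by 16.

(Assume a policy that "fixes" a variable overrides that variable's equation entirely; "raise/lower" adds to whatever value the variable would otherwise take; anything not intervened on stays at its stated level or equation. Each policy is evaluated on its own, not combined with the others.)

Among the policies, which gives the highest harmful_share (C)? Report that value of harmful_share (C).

Policy A (T + 76):
  V = 25
  Q = 96
  T = -31 + 25 + 2·96 (+76 from intervention) = 262
  S = 152 − 3·96 − 262 = -398
  C = 194 + 2·(-398) = -602
Policy B (S + 34, V := -24):
  V = -24
  Q = 96
  T = -31 + (-24) + 2·96 = 137
  S = 152 − 3·96 − 137 (+34 from intervention) = -239
  C = 194 + 2·(-239) = -284
Policy C (V + 16):
  V = 25 + 16 = 41
  Q = 96
  T = -31 + 41 + 2·96 = 202
  S = 152 − 3·96 − 202 = -338
  C = 194 + 2·(-338) = -482
Comparing — Policy A: C=-602, Policy B: C=-284, Policy C: C=-482. Highest is -284 (Policy B).

-284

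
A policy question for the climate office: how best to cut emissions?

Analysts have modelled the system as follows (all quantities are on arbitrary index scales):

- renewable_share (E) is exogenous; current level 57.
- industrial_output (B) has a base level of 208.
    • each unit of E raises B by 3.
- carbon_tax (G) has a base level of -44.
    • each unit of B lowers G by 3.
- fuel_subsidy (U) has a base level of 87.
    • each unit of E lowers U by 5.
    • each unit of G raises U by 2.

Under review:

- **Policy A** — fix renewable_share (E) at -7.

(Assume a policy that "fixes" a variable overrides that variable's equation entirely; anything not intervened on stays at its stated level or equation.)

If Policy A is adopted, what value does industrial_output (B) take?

187

Policy A (E := -7):
  E = -7
  B = 208 + 3·(-7) = 187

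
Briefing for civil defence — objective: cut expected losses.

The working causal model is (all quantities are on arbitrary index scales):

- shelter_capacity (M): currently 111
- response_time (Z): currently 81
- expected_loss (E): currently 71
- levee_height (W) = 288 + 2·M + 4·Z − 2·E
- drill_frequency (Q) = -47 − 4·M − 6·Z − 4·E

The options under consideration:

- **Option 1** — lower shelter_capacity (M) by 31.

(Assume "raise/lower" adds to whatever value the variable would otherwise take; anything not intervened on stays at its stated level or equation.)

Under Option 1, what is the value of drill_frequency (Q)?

-1137

Option 1 (M − 31):
  M = 111 − 31 = 80
  Z = 81
  E = 71
  Q = -47 − 4·80 − 6·81 − 4·71 = -1137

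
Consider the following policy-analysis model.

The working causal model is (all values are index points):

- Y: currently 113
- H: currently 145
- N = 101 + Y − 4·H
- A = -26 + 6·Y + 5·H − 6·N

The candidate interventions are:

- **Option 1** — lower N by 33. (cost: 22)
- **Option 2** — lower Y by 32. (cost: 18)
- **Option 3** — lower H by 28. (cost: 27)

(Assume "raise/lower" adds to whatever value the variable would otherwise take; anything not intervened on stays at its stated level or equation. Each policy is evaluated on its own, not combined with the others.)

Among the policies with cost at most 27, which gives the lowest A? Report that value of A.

2761

Option 1 (N − 33):
  Y = 113
  H = 145
  N = 101 + 113 − 4·145 (−33 from intervention) = -399
  A = -26 + 6·113 + 5·145 − 6·(-399) = 3771
Option 2 (Y − 32):
  Y = 113 − 32 = 81
  H = 145
  N = 101 + 81 − 4·145 = -398
  A = -26 + 6·81 + 5·145 − 6·(-398) = 3573
Option 3 (H − 28):
  Y = 113
  H = 145 − 28 = 117
  N = 101 + 113 − 4·117 = -254
  A = -26 + 6·113 + 5·117 − 6·(-254) = 2761
Comparing — Option 1: A=3771, Option 2: A=3573, Option 3: A=2761. Lowest is 2761 (Option 3).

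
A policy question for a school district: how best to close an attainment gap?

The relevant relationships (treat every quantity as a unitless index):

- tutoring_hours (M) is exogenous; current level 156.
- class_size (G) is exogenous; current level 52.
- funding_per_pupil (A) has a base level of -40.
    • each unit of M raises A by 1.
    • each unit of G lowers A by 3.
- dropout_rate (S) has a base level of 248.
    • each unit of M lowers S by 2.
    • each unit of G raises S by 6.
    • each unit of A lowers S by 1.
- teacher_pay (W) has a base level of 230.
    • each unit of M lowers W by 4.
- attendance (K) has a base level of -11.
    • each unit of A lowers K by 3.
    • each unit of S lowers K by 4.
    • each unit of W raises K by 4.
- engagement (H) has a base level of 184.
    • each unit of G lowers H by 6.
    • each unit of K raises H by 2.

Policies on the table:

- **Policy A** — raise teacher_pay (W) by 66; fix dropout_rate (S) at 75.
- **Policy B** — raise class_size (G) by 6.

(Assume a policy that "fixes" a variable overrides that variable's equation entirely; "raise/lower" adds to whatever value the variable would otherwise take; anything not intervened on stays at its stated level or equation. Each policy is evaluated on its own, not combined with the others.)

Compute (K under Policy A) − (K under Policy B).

1278

Policy A (W + 66, S := 75):
  M = 156
  G = 52
  A = -40 + 156 − 3·52 = -40
  S = 75
  W = 230 − 4·156 (+66 from intervention) = -328
  K = -11 − 3·(-40) − 4·75 + 4·(-328) = -1503
Policy B (G + 6):
  M = 156
  G = 52 + 6 = 58
  A = -40 + 156 − 3·58 = -58
  S = 248 − 2·156 + 6·58 − (-58) = 342
  W = 230 − 4·156 = -394
  K = -11 − 3·(-58) − 4·342 + 4·(-394) = -2781
K: -1503 − (-2781) = 1278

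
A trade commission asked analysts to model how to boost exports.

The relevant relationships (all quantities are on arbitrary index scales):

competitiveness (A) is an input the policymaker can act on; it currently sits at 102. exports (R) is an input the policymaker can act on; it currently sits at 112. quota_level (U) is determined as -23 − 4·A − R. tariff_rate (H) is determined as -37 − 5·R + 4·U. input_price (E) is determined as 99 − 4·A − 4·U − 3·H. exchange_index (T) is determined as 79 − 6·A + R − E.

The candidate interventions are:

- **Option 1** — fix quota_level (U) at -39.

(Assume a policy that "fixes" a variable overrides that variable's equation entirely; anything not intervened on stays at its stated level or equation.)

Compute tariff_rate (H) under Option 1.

-753

Option 1 (U := -39):
  A = 102
  R = 112
  U = -39
  H = -37 − 5·112 + 4·(-39) = -753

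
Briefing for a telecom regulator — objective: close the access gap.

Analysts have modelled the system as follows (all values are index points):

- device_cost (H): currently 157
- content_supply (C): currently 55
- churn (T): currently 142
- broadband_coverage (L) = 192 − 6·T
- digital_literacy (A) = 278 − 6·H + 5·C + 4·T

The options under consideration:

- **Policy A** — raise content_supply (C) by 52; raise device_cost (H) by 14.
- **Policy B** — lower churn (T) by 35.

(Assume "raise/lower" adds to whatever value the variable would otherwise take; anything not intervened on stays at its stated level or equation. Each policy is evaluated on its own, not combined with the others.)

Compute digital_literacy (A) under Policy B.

Policy B (T − 35):
  H = 157
  C = 55
  T = 142 − 35 = 107
  A = 278 − 6·157 + 5·55 + 4·107 = 39

39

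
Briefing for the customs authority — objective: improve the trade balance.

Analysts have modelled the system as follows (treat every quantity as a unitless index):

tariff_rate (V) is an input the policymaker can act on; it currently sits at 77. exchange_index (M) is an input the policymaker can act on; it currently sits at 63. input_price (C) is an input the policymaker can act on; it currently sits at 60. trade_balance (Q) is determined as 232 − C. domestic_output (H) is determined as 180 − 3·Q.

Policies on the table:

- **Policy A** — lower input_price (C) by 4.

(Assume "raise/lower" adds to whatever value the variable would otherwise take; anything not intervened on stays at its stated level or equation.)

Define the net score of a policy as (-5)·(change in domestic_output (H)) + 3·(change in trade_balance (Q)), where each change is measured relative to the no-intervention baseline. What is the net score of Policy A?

72

Baseline:
  C = 60
  Q = 232 − 60 = 172
  H = 180 − 3·172 = -336
Policy A (C − 4):
  C = 60 − 4 = 56
  Q = 232 − 56 = 176
  H = 180 − 3·176 = -348
ΔH = -348 − (-336) = -12; ΔQ = 176 − 172 = 4
Score = (-5)·(-12) + 3·4 = 72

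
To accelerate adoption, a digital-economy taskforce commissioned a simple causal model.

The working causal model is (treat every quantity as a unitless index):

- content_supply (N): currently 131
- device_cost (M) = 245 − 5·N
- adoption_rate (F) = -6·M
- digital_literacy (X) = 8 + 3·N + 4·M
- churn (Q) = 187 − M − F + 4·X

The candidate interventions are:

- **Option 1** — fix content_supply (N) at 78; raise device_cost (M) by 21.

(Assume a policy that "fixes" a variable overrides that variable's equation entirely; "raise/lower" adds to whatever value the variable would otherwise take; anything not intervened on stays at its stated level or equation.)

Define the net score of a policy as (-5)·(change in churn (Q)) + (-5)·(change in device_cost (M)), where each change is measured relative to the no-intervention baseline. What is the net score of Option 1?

Baseline:
  N = 131
  M = 245 − 5·131 = -410
  F = 0 − 6·(-410) = 2460
  X = 8 + 3·131 + 4·(-410) = -1239
  Q = 187 − (-410) − 2460 + 4·(-1239) = -6819
Option 1 (N := 78, M + 21):
  N = 78
  M = 245 − 5·78 (+21 from intervention) = -124
  F = 0 − 6·(-124) = 744
  X = 8 + 3·78 + 4·(-124) = -254
  Q = 187 − (-124) − 744 + 4·(-254) = -1449
ΔQ = -1449 − (-6819) = 5370; ΔM = -124 − (-410) = 286
Score = (-5)·5370 + (-5)·286 = -28280

-28280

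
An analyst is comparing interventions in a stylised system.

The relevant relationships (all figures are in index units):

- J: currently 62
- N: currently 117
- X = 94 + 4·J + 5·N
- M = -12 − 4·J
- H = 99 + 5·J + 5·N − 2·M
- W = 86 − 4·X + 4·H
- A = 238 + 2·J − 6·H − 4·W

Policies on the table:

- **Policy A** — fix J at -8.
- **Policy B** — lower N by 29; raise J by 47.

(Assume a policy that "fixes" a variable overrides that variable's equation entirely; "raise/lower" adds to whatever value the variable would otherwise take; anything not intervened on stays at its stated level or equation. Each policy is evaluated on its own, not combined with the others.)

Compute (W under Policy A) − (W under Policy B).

Policy A (J := -8):
  J = -8
  N = 117
  X = 94 + 4·(-8) + 5·117 = 647
  M = -12 − 4·(-8) = 20
  H = 99 + 5·(-8) + 5·117 − 2·20 = 604
  W = 86 − 4·647 + 4·604 = -86
Policy B (N − 29, J + 47):
  J = 62 + 47 = 109
  N = 117 − 29 = 88
  X = 94 + 4·109 + 5·88 = 970
  M = -12 − 4·109 = -448
  H = 99 + 5·109 + 5·88 − 2·(-448) = 1980
  W = 86 − 4·970 + 4·1980 = 4126
W: -86 − 4126 = -4212

-4212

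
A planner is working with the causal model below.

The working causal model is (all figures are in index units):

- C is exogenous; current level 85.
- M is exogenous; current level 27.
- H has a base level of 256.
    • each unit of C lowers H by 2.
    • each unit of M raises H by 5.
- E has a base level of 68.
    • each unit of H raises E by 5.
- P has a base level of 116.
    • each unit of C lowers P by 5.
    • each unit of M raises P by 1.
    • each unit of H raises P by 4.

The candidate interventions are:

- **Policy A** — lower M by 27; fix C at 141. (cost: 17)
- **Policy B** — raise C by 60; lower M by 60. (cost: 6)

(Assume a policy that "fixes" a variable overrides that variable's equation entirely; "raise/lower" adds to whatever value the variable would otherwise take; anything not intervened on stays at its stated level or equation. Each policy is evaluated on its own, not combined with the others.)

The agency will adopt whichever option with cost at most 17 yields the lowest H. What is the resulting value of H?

-199

Policy A (M − 27, C := 141):
  C = 141
  M = 27 − 27 = 0
  H = 256 − 2·141 + 5·0 = -26
Policy B (C + 60, M − 60):
  C = 85 + 60 = 145
  M = 27 − 60 = -33
  H = 256 − 2·145 + 5·(-33) = -199
Comparing — Policy A: H=-26, Policy B: H=-199. Lowest is -199 (Policy B).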